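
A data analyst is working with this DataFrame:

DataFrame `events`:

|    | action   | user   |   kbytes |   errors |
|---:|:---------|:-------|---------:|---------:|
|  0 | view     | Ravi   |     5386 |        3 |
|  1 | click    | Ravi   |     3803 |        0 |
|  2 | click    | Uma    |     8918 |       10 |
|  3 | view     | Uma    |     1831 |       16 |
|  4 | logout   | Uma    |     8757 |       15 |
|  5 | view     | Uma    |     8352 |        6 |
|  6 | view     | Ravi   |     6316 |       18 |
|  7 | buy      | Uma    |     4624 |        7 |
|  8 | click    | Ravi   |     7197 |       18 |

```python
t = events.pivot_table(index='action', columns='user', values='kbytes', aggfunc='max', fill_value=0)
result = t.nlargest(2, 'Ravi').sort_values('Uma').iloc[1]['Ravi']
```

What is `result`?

pivot: rows=action, cols=user, max(kbytes):
user    Ravi   Uma
action            
buy        0  4624
click   7197  8918
logout     0  8757
view    6316  8352
take 2 rows with largest Ravi:
user    Ravi   Uma
action            
click   7197  8918
view    6316  8352
sort by Uma:
user    Ravi   Uma
action            
view    6316  8352
click   7197  8918
Hence 7197.

7197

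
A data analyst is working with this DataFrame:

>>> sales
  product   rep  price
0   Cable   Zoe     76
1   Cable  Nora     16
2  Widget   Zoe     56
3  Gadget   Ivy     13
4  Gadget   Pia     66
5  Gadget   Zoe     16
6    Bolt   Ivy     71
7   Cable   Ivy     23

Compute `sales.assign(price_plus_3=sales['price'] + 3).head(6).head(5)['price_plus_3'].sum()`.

add column price_plus_3 = sales['price'] + 3:
  product   rep  price  price_plus_3
0   Cable   Zoe     76            79
1   Cable  Nora     16            19
2  Widget   Zoe     56            59
3  Gadget   Ivy     13            16
4  Gadget   Pia     66            69
5  Gadget   Zoe     16            19
6    Bolt   Ivy     71            74
7   Cable   Ivy     23            26
take first 6 rows:
  product   rep  price  price_plus_3
0   Cable   Zoe     76            79
1   Cable  Nora     16            19
2  Widget   Zoe     56            59
3  Gadget   Ivy     13            16
4  Gadget   Pia     66            69
5  Gadget   Zoe     16            19
take first 5 rows:
  product   rep  price  price_plus_3
0   Cable   Zoe     76            79
1   Cable  Nora     16            19
2  Widget   Zoe     56            59
3  Gadget   Ivy     13            16
4  Gadget   Pia     66            69

242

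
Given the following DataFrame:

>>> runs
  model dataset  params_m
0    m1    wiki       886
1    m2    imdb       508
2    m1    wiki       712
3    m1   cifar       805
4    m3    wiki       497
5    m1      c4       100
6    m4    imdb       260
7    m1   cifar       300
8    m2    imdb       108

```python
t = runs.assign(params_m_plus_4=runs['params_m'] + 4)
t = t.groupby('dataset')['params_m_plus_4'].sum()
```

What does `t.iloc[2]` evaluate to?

add column params_m_plus_4 = runs['params_m'] + 4:
  model dataset  params_m  params_m_plus_4
0    m1    wiki       886              890
1    m2    imdb       508              512
2    m1    wiki       712              716
3    m1   cifar       805              809
4    m3    wiki       497              501
5    m1      c4       100              104
6    m4    imdb       260              264
7    m1   cifar       300              304
8    m2    imdb       108              112
group by dataset, sum of params_m_plus_4:
dataset
c4        104
cifar    1113
imdb      888
wiki     2107
Name: params_m_plus_4, dtype: int64
value at position 2 → 888

888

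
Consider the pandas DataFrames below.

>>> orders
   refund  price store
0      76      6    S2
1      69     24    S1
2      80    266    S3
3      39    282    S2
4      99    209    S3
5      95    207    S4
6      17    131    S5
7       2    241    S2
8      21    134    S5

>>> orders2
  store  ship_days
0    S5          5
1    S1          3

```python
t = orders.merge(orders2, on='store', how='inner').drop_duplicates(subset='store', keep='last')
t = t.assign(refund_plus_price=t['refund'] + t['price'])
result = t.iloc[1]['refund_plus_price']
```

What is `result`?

155

merge on 'store' (how='inner') → 3 rows:
   refund  price store  ship_days
0      69     24    S1          3
1      17    131    S5          5
2      21    134    S5          5
drop duplicate store (keep=last):
   refund  price store  ship_days
0      69     24    S1          3
2      21    134    S5          5
add column refund_plus_price = t['refund'] + t['price']:
   refund  price store  ship_days  refund_plus_price
0      69     24    S1          3                 93
2      21    134    S5          5                155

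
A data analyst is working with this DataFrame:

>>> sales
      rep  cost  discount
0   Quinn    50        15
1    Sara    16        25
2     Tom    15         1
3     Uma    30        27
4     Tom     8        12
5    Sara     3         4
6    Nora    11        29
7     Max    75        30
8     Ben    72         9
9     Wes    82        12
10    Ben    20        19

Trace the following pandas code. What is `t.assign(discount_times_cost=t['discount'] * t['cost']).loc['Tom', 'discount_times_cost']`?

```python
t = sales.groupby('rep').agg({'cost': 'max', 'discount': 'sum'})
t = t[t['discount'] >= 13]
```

195

group by rep: max(cost), sum(discount):
       cost  discount
rep                  
Ben      72        28
Max      75        30
Nora     11        29
Quinn    50        15
Sara     16        29
Tom      15        13
Uma      30        27
Wes      82        12
filter rows where discount >= 13:
       cost  discount
rep                  
Ben      72        28
Max      75        30
Nora     11        29
Quinn    50        15
Sara     16        29
Tom      15        13
Uma      30        27
add column discount_times_cost = t['discount'] * t['cost']:
       cost  discount  discount_times_cost
rep                                       
Ben      72        28                 2016
Max      75        30                 2250
Nora     11        29                  319
Quinn    50        15                  750
Sara     16        29                  464
Tom      15        13                  195
Uma      30        27                  810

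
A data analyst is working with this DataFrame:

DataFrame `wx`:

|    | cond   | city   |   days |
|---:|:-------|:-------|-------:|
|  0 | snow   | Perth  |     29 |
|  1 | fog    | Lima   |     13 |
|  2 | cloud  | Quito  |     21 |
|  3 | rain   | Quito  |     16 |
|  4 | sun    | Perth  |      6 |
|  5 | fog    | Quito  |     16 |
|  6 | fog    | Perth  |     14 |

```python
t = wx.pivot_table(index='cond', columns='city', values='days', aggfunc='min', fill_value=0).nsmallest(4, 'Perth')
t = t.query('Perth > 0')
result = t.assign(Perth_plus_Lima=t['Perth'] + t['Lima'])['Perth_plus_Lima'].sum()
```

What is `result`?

33

pivot: rows=cond, cols=city, min(days):
city   Lima  Perth  Quito
cond                     
cloud     0      0     21
fog      13     14     16
rain      0      0     16
snow      0     29      0
sun       0      6      0
take 4 rows with smallest Perth:
city   Lima  Perth  Quito
cond                     
cloud     0      0     21
rain      0      0     16
sun       0      6      0
fog      13     14     16
filter rows where Perth > 0:
city  Lima  Perth  Quito
cond                    
sun      0      6      0
fog     13     14     16
add column Perth_plus_Lima = t['Perth'] + t['Lima']:
city  Lima  Perth  Quito  Perth_plus_Lima
cond                                     
sun      0      6      0                6
fog     13     14     16               27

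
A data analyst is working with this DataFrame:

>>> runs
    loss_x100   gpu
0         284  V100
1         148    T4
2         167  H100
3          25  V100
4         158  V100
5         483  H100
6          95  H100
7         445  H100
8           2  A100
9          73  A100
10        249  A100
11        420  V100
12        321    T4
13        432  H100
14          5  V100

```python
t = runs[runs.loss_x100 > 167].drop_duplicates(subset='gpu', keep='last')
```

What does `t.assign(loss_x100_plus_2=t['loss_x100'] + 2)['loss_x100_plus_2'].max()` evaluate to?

filter rows where loss_x100 > 167:
    loss_x100   gpu
0         284  V100
5         483  H100
7         445  H100
10        249  A100
11        420  V100
12        321    T4
13        432  H100
drop duplicate gpu (keep=last):
    loss_x100   gpu
10        249  A100
11        420  V100
12        321    T4
13        432  H100
add column loss_x100_plus_2 = t['loss_x100'] + 2:
    loss_x100   gpu  loss_x100_plus_2
10        249  A100               251
11        420  V100               422
12        321    T4               323
13        432  H100               434

434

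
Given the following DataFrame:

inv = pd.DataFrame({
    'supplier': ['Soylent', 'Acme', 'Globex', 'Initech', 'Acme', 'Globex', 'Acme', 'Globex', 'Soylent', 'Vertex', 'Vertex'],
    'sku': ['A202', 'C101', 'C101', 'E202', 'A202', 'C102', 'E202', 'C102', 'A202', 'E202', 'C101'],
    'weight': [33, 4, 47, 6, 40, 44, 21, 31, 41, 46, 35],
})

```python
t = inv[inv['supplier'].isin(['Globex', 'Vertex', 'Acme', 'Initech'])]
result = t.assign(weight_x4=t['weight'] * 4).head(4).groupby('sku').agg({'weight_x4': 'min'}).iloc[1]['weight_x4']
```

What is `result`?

16

filter rows where supplier in ['Globex', 'Vertex', 'Acme', 'Initech']:
   supplier   sku  weight
1      Acme  C101       4
2    Globex  C101      47
3   Initech  E202       6
4      Acme  A202      40
5    Globex  C102      44
6      Acme  E202      21
7    Globex  C102      31
9    Vertex  E202      46
10   Vertex  C101      35
add column weight_x4 = t['weight'] * 4:
   supplier   sku  weight  weight_x4
1      Acme  C101       4         16
2    Globex  C101      47        188
3   Initech  E202       6         24
4      Acme  A202      40        160
5    Globex  C102      44        176
6      Acme  E202      21         84
7    Globex  C102      31        124
9    Vertex  E202      46        184
10   Vertex  C101      35        140
take first 4 rows:
  supplier   sku  weight  weight_x4
1     Acme  C101       4         16
2   Globex  C101      47        188
3  Initech  E202       6         24
4     Acme  A202      40        160
group by sku, min of weight_x4:
      weight_x4
sku            
A202        160
C101         16
E202         24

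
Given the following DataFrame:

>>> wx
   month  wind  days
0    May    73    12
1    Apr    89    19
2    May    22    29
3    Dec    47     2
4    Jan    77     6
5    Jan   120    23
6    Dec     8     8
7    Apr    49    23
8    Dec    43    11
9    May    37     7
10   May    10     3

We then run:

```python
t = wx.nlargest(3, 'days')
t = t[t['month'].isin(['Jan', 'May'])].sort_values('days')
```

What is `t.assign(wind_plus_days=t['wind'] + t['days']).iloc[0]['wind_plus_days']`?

take 3 rows with largest days:
  month  wind  days
2   May    22    29
5   Jan   120    23
7   Apr    49    23
filter rows where month in ['Jan', 'May']:
  month  wind  days
2   May    22    29
5   Jan   120    23
sort by days:
  month  wind  days
5   Jan   120    23
2   May    22    29
add column wind_plus_days = t['wind'] + t['days']:
  month  wind  days  wind_plus_days
5   Jan   120    23             143
2   May    22    29              51

143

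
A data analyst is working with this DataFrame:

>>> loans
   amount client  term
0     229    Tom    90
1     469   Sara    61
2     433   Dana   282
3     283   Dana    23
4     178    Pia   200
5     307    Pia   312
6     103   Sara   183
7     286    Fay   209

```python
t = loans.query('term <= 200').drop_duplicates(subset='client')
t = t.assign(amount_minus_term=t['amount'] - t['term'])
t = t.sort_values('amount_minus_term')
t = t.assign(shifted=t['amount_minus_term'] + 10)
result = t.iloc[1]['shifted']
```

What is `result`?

149

filter rows where term <= 200:
   amount client  term
0     229    Tom    90
1     469   Sara    61
3     283   Dana    23
4     178    Pia   200
6     103   Sara   183
drop duplicate client (keep=first):
   amount client  term
0     229    Tom    90
1     469   Sara    61
3     283   Dana    23
4     178    Pia   200
add column amount_minus_term = t['amount'] - t['term']:
   amount client  term  amount_minus_term
0     229    Tom    90                139
1     469   Sara    61                408
3     283   Dana    23                260
4     178    Pia   200                -22
sort by amount_minus_term:
   amount client  term  amount_minus_term
4     178    Pia   200                -22
0     229    Tom    90                139
3     283   Dana    23                260
1     469   Sara    61                408
add column shifted = t['amount_minus_term'] + 10:
   amount client  term  amount_minus_term  shifted
4     178    Pia   200                -22      -12
0     229    Tom    90                139      149
3     283   Dana    23                260      270
1     469   Sara    61                408      418
Hence 149.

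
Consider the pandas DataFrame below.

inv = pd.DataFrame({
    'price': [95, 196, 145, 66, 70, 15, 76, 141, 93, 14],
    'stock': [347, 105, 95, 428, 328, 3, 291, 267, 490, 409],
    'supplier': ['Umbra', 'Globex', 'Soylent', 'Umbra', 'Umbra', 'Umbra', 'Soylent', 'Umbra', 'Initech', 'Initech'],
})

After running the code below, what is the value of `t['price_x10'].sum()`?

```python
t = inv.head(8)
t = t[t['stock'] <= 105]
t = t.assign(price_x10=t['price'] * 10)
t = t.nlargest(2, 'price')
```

3410

take first 8 rows:
   price  stock supplier
0     95    347    Umbra
1    196    105   Globex
2    145     95  Soylent
3     66    428    Umbra
4     70    328    Umbra
5     15      3    Umbra
6     76    291  Soylent
7    141    267    Umbra
filter rows where stock <= 105:
   price  stock supplier
1    196    105   Globex
2    145     95  Soylent
5     15      3    Umbra
add column price_x10 = t['price'] * 10:
   price  stock supplier  price_x10
1    196    105   Globex       1960
2    145     95  Soylent       1450
5     15      3    Umbra        150
take 2 rows with largest price:
   price  stock supplier  price_x10
1    196    105   Globex       1960
2    145     95  Soylent       1450
Hence 3410.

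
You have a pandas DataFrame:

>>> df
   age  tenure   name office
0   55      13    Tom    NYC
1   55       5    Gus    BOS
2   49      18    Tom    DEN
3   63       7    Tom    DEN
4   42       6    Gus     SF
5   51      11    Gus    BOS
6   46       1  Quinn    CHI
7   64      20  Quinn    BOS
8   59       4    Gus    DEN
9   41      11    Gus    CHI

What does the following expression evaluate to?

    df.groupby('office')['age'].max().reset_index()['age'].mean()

group by office, max of age:
office
BOS    64
CHI    46
DEN    63
NYC    55
SF     42
Name: age, dtype: int64
reset_index():
  office  age
0    BOS   64
1    CHI   46
2    DEN   63
3    NYC   55
4     SF   42

54.0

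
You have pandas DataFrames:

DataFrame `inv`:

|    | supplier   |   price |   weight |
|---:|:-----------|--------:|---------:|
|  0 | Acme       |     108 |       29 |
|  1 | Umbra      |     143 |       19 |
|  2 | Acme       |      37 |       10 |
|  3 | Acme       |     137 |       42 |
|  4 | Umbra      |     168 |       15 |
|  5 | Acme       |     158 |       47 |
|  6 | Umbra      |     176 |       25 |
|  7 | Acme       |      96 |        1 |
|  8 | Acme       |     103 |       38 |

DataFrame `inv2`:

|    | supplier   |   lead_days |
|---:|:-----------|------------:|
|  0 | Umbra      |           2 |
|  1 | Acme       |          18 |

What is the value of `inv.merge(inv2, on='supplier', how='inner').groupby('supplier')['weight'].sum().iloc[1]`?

59

merge on 'supplier' (how='inner') → 9 rows:
  supplier  price  weight  lead_days
0     Acme    108      29         18
1    Umbra    143      19          2
2     Acme     37      10         18
3     Acme    137      42         18
4    Umbra    168      15          2
5     Acme    158      47         18
6    Umbra    176      25          2
7     Acme     96       1         18
8     Acme    103      38         18
group by supplier, sum of weight:
supplier
Acme     167
Umbra     59
Name: weight, dtype: int64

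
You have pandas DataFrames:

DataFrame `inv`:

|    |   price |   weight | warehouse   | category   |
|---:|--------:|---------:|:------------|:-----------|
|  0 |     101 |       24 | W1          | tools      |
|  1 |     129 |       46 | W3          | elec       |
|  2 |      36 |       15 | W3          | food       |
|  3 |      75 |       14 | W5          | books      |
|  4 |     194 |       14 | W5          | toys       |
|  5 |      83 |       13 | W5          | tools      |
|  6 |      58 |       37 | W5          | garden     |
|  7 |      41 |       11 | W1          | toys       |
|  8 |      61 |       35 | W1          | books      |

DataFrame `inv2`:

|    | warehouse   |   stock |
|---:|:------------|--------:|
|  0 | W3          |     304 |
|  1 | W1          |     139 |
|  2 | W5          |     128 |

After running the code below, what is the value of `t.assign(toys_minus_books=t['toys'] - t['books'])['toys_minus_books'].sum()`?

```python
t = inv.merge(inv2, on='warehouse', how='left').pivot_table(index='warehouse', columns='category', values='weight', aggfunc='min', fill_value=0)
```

merge on 'warehouse' (how='left') → 9 rows:
   price  weight warehouse category  stock
0    101      24        W1    tools    139
1    129      46        W3     elec    304
2     36      15        W3     food    304
3     75      14        W5    books    128
4    194      14        W5     toys    128
5     83      13        W5    tools    128
6     58      37        W5   garden    128
7     41      11        W1     toys    139
8     61      35        W1    books    139
pivot: rows=warehouse, cols=category, min(weight):
category   books  elec  food  garden  tools  toys
warehouse                                        
W1            35     0     0       0     24    11
W3             0    46    15       0      0     0
W5            14     0     0      37     13    14
add column toys_minus_books = t['toys'] - t['books']:
category   books  elec  food  garden  tools  toys  toys_minus_books
warehouse                                                          
W1            35     0     0       0     24    11               -24
W3             0    46    15       0      0     0                 0
W5            14     0     0      37     13    14                 0
sum of column 'toys_minus_books' → -24

-24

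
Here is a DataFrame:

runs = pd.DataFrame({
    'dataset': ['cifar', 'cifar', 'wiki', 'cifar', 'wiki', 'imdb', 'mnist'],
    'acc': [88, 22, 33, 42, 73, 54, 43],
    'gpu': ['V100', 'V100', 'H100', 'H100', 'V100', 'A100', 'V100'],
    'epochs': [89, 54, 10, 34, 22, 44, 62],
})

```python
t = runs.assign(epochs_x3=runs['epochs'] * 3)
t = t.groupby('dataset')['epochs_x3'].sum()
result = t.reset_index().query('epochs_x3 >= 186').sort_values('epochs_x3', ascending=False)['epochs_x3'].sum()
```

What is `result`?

717

add column epochs_x3 = runs['epochs'] * 3:
  dataset  acc   gpu  epochs  epochs_x3
0   cifar   88  V100      89        267
1   cifar   22  V100      54        162
2    wiki   33  H100      10         30
3   cifar   42  H100      34        102
4    wiki   73  V100      22         66
5    imdb   54  A100      44        132
6   mnist   43  V100      62        186
group by dataset, sum of epochs_x3:
dataset
cifar    531
imdb     132
mnist    186
wiki      96
Name: epochs_x3, dtype: int64
reset_index():
  dataset  epochs_x3
0   cifar        531
1    imdb        132
2   mnist        186
3    wiki         96
filter rows where epochs_x3 >= 186:
  dataset  epochs_x3
0   cifar        531
2   mnist        186
sort by epochs_x3 descending:
  dataset  epochs_x3
0   cifar        531
2   mnist        186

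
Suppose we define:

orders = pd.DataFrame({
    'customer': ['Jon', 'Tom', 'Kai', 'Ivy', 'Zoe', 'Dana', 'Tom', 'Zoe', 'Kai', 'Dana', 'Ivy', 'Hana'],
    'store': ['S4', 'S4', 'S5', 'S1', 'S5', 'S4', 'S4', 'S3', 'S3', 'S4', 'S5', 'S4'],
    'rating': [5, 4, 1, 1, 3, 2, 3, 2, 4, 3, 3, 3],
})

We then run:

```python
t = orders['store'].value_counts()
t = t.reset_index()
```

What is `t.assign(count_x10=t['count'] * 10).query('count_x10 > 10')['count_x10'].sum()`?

110

value_counts of store:
store
S4    6
S5    3
S3    2
S1    1
Name: count, dtype: int64
reset_index():
  store  count
0    S4      6
1    S5      3
2    S3      2
3    S1      1
add column count_x10 = t['count'] * 10:
  store  count  count_x10
0    S4      6         60
1    S5      3         30
2    S3      2         20
3    S1      1         10
filter rows where count_x10 > 10:
  store  count  count_x10
0    S4      6         60
1    S5      3         30
2    S3      2         20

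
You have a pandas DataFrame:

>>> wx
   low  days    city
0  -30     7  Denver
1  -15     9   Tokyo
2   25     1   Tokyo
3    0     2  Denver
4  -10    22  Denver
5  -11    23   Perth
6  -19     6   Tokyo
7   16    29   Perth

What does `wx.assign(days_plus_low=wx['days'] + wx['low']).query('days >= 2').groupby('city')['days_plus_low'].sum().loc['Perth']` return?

add column days_plus_low = wx['days'] + wx['low']:
   low  days    city  days_plus_low
0  -30     7  Denver            -23
1  -15     9   Tokyo             -6
2   25     1   Tokyo             26
3    0     2  Denver              2
4  -10    22  Denver             12
5  -11    23   Perth             12
6  -19     6   Tokyo            -13
7   16    29   Perth             45
filter rows where days >= 2:
   low  days    city  days_plus_low
0  -30     7  Denver            -23
1  -15     9   Tokyo             -6
3    0     2  Denver              2
4  -10    22  Denver             12
5  -11    23   Perth             12
6  -19     6   Tokyo            -13
7   16    29   Perth             45
group by city, sum of days_plus_low:
city
Denver    -9
Perth     57
Tokyo    -19
Name: days_plus_low, dtype: int64
Finally, value at index 'Perth' = 57.

57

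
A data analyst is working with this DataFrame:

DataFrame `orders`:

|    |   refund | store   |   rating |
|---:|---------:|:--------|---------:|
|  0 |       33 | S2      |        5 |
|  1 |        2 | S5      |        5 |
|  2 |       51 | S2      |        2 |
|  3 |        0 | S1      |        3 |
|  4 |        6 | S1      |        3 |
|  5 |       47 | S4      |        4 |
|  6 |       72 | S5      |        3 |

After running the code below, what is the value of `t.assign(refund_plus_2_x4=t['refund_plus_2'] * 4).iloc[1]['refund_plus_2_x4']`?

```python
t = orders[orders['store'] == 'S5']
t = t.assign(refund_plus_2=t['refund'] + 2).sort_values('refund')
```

296

filter rows where store == 'S5':
   refund store  rating
1       2    S5       5
6      72    S5       3
add column refund_plus_2 = t['refund'] + 2:
   refund store  rating  refund_plus_2
1       2    S5       5              4
6      72    S5       3             74
sort by refund:
   refund store  rating  refund_plus_2
1       2    S5       5              4
6      72    S5       3             74
add column refund_plus_2_x4 = t['refund_plus_2'] * 4:
   refund store  rating  refund_plus_2  refund_plus_2_x4
1       2    S5       5              4                16
6      72    S5       3             74               296
value at position 1, column 'refund_plus_2_x4' → 296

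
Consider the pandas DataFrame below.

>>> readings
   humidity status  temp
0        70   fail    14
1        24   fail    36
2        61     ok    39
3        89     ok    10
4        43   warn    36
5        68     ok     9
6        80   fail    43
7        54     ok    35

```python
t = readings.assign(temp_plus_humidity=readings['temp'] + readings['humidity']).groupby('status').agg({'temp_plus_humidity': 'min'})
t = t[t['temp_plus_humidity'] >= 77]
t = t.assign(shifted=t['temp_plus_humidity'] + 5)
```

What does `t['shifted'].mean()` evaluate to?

add column temp_plus_humidity = readings['temp'] + readings['humidity']:
   humidity status  temp  temp_plus_humidity
0        70   fail    14                  84
1        24   fail    36                  60
2        61     ok    39                 100
3        89     ok    10                  99
4        43   warn    36                  79
5        68     ok     9                  77
6        80   fail    43                 123
7        54     ok    35                  89
group by status, min of temp_plus_humidity:
        temp_plus_humidity
status                    
fail                    60
ok                      77
warn                    79
filter rows where temp_plus_humidity >= 77:
        temp_plus_humidity
status                    
ok                      77
warn                    79
add column shifted = t['temp_plus_humidity'] + 5:
        temp_plus_humidity  shifted
status                             
ok                      77       82
warn                    79       84
Then the mean of column 'shifted': 83.0

83.0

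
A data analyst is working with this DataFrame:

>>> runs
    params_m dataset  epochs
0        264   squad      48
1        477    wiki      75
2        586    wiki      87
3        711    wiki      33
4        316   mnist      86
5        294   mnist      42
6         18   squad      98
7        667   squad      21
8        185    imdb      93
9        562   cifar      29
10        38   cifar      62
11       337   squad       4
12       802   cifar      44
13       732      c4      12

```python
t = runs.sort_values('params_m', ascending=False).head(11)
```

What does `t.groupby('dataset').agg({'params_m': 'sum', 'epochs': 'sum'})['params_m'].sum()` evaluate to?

sort by params_m descending:
    params_m dataset  epochs
12       802   cifar      44
13       732      c4      12
3        711    wiki      33
7        667   squad      21
2        586    wiki      87
9        562   cifar      29
1        477    wiki      75
11       337   squad       4
4        316   mnist      86
5        294   mnist      42
0        264   squad      48
8        185    imdb      93
10        38   cifar      62
6         18   squad      98
take first 11 rows:
    params_m dataset  epochs
12       802   cifar      44
13       732      c4      12
3        711    wiki      33
7        667   squad      21
2        586    wiki      87
9        562   cifar      29
1        477    wiki      75
11       337   squad       4
4        316   mnist      86
5        294   mnist      42
0        264   squad      48
group by dataset: sum(params_m), sum(epochs):
         params_m  epochs
dataset                  
c4            732      12
cifar        1364      73
mnist         610     128
squad        1268      73
wiki         1774     195

5748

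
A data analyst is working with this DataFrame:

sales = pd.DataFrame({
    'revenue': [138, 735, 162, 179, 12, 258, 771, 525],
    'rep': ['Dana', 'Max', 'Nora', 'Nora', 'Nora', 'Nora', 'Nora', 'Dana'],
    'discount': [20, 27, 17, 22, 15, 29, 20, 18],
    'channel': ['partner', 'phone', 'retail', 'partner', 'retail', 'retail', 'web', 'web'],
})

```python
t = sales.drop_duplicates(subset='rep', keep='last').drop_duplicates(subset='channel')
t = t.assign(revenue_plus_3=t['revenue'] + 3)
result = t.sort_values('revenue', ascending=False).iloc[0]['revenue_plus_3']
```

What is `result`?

drop duplicate rep (keep=last):
   revenue   rep  discount channel
1      735   Max        27   phone
6      771  Nora        20     web
7      525  Dana        18     web
drop duplicate channel (keep=first):
   revenue   rep  discount channel
1      735   Max        27   phone
6      771  Nora        20     web
add column revenue_plus_3 = t['revenue'] + 3:
   revenue   rep  discount channel  revenue_plus_3
1      735   Max        27   phone             738
6      771  Nora        20     web             774
sort by revenue descending:
   revenue   rep  discount channel  revenue_plus_3
6      771  Nora        20     web             774
1      735   Max        27   phone             738
The value at position 0, column 'revenue_plus_3' is 774.

774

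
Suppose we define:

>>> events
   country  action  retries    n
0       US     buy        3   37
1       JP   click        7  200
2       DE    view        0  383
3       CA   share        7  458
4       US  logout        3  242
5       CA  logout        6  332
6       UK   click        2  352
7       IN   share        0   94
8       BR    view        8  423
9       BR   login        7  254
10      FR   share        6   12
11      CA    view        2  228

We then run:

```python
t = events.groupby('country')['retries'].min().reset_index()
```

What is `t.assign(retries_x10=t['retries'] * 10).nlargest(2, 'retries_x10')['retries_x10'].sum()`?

group by country, min of retries:
country
BR    7
CA    2
DE    0
FR    6
IN    0
JP    7
UK    2
US    3
Name: retries, dtype: int64
reset_index():
  country  retries
0      BR        7
1      CA        2
2      DE        0
3      FR        6
4      IN        0
5      JP        7
6      UK        2
7      US        3
add column retries_x10 = t['retries'] * 10:
  country  retries  retries_x10
0      BR        7           70
1      CA        2           20
2      DE        0            0
3      FR        6           60
4      IN        0            0
5      JP        7           70
6      UK        2           20
7      US        3           30
take 2 rows with largest retries_x10:
  country  retries  retries_x10
0      BR        7           70
5      JP        7           70

140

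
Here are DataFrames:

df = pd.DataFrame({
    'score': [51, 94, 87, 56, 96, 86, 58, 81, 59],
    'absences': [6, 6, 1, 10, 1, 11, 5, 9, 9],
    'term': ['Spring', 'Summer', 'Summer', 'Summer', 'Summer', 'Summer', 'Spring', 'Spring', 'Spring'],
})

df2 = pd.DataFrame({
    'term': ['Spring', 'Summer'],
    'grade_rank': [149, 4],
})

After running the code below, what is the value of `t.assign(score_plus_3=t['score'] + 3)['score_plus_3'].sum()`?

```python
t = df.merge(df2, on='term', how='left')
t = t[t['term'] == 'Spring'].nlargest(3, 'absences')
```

200

merge on 'term' (how='left') → 9 rows:
   score  absences    term  grade_rank
0     51         6  Spring         149
1     94         6  Summer           4
2     87         1  Summer           4
3     56        10  Summer           4
4     96         1  Summer           4
5     86        11  Summer           4
6     58         5  Spring         149
7     81         9  Spring         149
8     59         9  Spring         149
filter rows where term == 'Spring':
   score  absences    term  grade_rank
0     51         6  Spring         149
6     58         5  Spring         149
7     81         9  Spring         149
8     59         9  Spring         149
take 3 rows with largest absences:
   score  absences    term  grade_rank
7     81         9  Spring         149
8     59         9  Spring         149
0     51         6  Spring         149
add column score_plus_3 = t['score'] + 3:
   score  absences    term  grade_rank  score_plus_3
7     81         9  Spring         149            84
8     59         9  Spring         149            62
0     51         6  Spring         149            54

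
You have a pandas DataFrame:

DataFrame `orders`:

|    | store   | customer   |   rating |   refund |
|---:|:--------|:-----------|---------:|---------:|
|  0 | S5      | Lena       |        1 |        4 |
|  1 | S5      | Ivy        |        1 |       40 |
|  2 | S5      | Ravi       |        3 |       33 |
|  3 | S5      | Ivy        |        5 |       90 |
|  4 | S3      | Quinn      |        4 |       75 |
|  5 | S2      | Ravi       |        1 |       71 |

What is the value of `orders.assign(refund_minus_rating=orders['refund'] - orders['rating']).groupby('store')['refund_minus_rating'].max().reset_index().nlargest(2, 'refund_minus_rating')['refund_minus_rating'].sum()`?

156

add column refund_minus_rating = orders['refund'] - orders['rating']:
  store customer  rating  refund  refund_minus_rating
0    S5     Lena       1       4                    3
1    S5      Ivy       1      40                   39
2    S5     Ravi       3      33                   30
3    S5      Ivy       5      90                   85
4    S3    Quinn       4      75                   71
5    S2     Ravi       1      71                   70
group by store, max of refund_minus_rating:
store
S2    70
S3    71
S5    85
Name: refund_minus_rating, dtype: int64
reset_index():
  store  refund_minus_rating
0    S2                   70
1    S3                   71
2    S5                   85
take 2 rows with largest refund_minus_rating:
  store  refund_minus_rating
2    S5                   85
1    S3                   71
The sum of column 'refund_minus_rating' is 156.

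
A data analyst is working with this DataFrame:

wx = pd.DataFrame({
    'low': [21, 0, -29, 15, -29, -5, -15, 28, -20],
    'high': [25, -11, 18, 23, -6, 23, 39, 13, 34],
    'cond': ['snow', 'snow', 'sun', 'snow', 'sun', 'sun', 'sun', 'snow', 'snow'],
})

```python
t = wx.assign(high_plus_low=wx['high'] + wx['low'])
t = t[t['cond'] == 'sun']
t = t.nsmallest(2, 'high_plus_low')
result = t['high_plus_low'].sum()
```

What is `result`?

add column high_plus_low = wx['high'] + wx['low']:
   low  high  cond  high_plus_low
0   21    25  snow             46
1    0   -11  snow            -11
2  -29    18   sun            -11
3   15    23  snow             38
4  -29    -6   sun            -35
5   -5    23   sun             18
6  -15    39   sun             24
7   28    13  snow             41
8  -20    34  snow             14
filter rows where cond == 'sun':
   low  high cond  high_plus_low
2  -29    18  sun            -11
4  -29    -6  sun            -35
5   -5    23  sun             18
6  -15    39  sun             24
take 2 rows with smallest high_plus_low:
   low  high cond  high_plus_low
4  -29    -6  sun            -35
2  -29    18  sun            -11
Taking the sum of column 'high_plus_low' gives -46.

-46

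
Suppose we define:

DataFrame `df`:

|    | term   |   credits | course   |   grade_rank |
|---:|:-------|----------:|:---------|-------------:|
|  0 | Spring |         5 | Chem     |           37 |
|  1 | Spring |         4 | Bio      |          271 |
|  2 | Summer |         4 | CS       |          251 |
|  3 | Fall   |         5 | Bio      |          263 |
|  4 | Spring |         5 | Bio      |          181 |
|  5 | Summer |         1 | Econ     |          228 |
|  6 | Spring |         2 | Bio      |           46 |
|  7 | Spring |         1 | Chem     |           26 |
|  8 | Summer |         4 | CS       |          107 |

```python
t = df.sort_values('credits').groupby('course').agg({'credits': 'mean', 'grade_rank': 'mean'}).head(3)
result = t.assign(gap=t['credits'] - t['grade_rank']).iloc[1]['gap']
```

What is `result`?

-175.0

sort by credits:
     term  credits course  grade_rank
5  Summer        1   Econ         228
7  Spring        1   Chem          26
6  Spring        2    Bio          46
1  Spring        4    Bio         271
2  Summer        4     CS         251
8  Summer        4     CS         107
0  Spring        5   Chem          37
3    Fall        5    Bio         263
4  Spring        5    Bio         181
group by course: mean(credits), mean(grade_rank):
        credits  grade_rank
course                     
Bio         4.0      190.25
CS          4.0      179.00
Chem        3.0       31.50
Econ        1.0      228.00
take first 3 rows:
        credits  grade_rank
course                     
Bio         4.0      190.25
CS          4.0      179.00
Chem        3.0       31.50
add column gap = t['credits'] - t['grade_rank']:
        credits  grade_rank     gap
course                             
Bio         4.0      190.25 -186.25
CS          4.0      179.00 -175.00
Chem        3.0       31.50  -28.50
So iloc[1]['gap'] = -175.0.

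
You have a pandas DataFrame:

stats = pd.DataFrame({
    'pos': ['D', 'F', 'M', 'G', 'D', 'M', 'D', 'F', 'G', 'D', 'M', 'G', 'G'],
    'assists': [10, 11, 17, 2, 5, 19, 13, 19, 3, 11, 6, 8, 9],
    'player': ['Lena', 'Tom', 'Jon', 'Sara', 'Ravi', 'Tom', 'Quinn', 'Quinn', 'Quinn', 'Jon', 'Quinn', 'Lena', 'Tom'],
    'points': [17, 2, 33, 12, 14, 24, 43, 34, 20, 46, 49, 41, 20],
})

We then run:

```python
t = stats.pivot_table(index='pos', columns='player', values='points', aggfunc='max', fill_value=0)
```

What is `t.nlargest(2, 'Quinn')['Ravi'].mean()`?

pivot: rows=pos, cols=player, max(points):
player  Jon  Lena  Quinn  Ravi  Sara  Tom
pos                                      
D        46    17     43    14     0    0
F         0     0     34     0     0    2
G         0    41     20     0    12   20
M        33     0     49     0     0   24
take 2 rows with largest Quinn:
player  Jon  Lena  Quinn  Ravi  Sara  Tom
pos                                      
M        33     0     49     0     0   24
D        46    17     43    14     0    0
Then the mean of column 'Ravi': 7.0

7.0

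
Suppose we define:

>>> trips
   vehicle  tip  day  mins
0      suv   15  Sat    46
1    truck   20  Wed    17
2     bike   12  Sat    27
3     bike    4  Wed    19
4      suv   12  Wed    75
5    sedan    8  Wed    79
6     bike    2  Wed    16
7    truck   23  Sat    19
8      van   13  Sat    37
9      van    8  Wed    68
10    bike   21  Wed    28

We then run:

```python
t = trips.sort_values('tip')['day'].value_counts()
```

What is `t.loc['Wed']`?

7

sort by tip:
   vehicle  tip  day  mins
6     bike    2  Wed    16
3     bike    4  Wed    19
5    sedan    8  Wed    79
9      van    8  Wed    68
2     bike   12  Sat    27
4      suv   12  Wed    75
8      van   13  Sat    37
0      suv   15  Sat    46
1    truck   20  Wed    17
10    bike   21  Wed    28
7    truck   23  Sat    19
value_counts of day:
day
Wed    7
Sat    4
Name: count, dtype: int64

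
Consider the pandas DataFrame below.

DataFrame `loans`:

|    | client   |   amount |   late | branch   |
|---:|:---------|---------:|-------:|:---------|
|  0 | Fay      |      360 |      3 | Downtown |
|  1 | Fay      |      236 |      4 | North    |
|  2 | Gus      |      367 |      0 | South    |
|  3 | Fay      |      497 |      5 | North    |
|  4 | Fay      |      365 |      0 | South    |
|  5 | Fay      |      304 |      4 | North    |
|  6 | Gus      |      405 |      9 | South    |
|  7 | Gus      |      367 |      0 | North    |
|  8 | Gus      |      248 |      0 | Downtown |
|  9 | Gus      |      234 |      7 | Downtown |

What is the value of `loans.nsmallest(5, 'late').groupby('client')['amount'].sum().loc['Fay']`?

725

take 5 rows with smallest late:
  client  amount  late    branch
2    Gus     367     0     South
4    Fay     365     0     South
7    Gus     367     0     North
8    Gus     248     0  Downtown
0    Fay     360     3  Downtown
group by client, sum of amount:
client
Fay    725
Gus    982
Name: amount, dtype: int64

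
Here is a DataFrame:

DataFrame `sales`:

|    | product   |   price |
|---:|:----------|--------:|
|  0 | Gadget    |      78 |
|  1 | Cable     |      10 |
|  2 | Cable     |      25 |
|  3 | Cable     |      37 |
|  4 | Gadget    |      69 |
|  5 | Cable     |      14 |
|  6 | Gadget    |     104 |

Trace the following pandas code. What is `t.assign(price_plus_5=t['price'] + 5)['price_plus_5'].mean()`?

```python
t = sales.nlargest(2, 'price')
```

96.0

take 2 rows with largest price:
  product  price
6  Gadget    104
0  Gadget     78
add column price_plus_5 = t['price'] + 5:
  product  price  price_plus_5
6  Gadget    104           109
0  Gadget     78            83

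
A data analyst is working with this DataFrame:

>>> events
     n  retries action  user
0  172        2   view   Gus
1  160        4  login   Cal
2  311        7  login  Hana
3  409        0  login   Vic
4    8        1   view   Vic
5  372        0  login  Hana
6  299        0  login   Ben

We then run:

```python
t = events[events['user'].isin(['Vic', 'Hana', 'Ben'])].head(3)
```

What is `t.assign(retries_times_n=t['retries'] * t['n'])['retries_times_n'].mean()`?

728.333333333

filter rows where user in ['Vic', 'Hana', 'Ben']:
     n  retries action  user
2  311        7  login  Hana
3  409        0  login   Vic
4    8        1   view   Vic
5  372        0  login  Hana
6  299        0  login   Ben
take first 3 rows:
     n  retries action  user
2  311        7  login  Hana
3  409        0  login   Vic
4    8        1   view   Vic
add column retries_times_n = t['retries'] * t['n']:
     n  retries action  user  retries_times_n
2  311        7  login  Hana             2177
3  409        0  login   Vic                0
4    8        1   view   Vic                8
Reading off the mean of column 'retries_times_n', we get 728.333333333.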